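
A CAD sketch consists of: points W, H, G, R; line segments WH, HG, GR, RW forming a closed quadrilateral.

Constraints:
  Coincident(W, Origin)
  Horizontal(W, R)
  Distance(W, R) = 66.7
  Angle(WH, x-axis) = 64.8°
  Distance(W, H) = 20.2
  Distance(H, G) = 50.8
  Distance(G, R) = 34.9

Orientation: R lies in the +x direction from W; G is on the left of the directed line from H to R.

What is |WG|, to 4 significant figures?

66.18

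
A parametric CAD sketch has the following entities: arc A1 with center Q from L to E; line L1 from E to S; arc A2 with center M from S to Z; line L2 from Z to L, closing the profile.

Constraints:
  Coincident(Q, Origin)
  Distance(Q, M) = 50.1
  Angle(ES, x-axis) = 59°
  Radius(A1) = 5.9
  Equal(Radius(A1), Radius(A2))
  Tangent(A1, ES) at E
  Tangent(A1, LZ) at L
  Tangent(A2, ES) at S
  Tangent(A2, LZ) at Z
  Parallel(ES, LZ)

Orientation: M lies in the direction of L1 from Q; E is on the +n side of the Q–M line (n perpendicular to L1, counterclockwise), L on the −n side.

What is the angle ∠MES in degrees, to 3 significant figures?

6.72°

The slot axis is L1's direction at 59.0°, so u = (cos 59.0°, sin 59.0°) = (0.515, 0.857) and n = (−sin 59.0°, cos 59.0°) = (-0.857, 0.515). Q is at the origin and M lies 50.1 along u from Q, so M = 50.1·u = (25.8, 42.9). Tangency of A1 to both parallel lines with radius 5.9 puts E and L at Q ± 5.9·n: E = (-5.06, 3.04), L = (5.06, -3.04). Equal radii place S and Z the same way about M: S = M + 5.9·n = (20.7, 46.0), Z = M − 5.9·n = (30.9, 39.9). Then cos ∠MES = EM·ES / (|EM||ES|), giving 6.72°.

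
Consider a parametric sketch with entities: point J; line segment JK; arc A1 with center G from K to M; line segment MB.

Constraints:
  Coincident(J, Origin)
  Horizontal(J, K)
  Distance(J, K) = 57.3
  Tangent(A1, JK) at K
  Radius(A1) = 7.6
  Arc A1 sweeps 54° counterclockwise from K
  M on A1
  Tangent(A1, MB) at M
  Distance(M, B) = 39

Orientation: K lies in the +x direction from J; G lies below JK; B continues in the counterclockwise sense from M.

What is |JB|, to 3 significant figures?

44.7

On A1, K sits at bearing 90° from G; a 54° counterclockwise sweep puts M at bearing 144°, so M = G + 7.6·(cos 144°, sin 144°) = (51.2, -3.13). Since A1 is tangent to MB there, GM ⟂ MB, so MB runs along (−sin 144°, cos 144°); with |MB| = 39.0, B = (28.2, -34.7). Then |JB| = |B − J| = 44.7.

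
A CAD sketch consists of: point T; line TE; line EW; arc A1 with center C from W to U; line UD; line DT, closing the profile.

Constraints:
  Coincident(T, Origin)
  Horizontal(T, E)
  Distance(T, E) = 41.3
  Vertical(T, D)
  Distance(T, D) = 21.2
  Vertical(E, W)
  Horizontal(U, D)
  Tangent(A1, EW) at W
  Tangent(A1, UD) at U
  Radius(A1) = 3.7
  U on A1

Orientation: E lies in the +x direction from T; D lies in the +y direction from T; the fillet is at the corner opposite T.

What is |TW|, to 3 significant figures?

44.9

T is at the origin; T and E share the same y with |TE| = 41.3 and E on the +x side, so E = (41.3, 0.00). T and D share the same x with |TD| = 21.2 and D on the +y side, so D = (0.00, 21.2). The virtual corner opposite T is at (41.3, 21.2). Tangency of A1 to EW means the radius CW is perpendicular to EW and since A1 is tangent to UD there, CU ⟂ UD, with radius 3.7, so the center C sits 3.7 in from both sides at C = (37.6, 17.5). That places the tangent points at W = (41.3, 17.5) on EW and U = (37.6, 21.2) on UD. Then |TW| = |W − T| = 44.9.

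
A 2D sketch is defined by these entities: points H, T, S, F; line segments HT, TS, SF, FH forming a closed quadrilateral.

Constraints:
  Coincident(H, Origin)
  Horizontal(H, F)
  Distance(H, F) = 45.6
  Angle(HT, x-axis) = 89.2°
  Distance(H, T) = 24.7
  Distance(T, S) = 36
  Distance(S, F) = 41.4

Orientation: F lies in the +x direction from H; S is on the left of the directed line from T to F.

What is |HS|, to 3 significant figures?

51.6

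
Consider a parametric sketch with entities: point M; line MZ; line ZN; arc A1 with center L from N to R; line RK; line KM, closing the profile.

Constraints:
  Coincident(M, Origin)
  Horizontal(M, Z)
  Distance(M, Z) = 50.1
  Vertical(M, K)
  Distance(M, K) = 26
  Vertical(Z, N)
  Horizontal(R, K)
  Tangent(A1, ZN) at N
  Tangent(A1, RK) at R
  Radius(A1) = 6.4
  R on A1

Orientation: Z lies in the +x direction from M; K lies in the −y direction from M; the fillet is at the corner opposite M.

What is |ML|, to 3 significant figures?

47.9

MK is vertical with |MK| = 26.0 and K on the −y side, so K = (0.00, -26.0). The virtual corner opposite M is at (50.1, -26.0). Since A1 is tangent to ZN there, LN ⟂ ZN and A1 meets RK tangentially, so LR is at right angles to RK, with radius 6.4, so the center L sits 6.4 in from both sides at L = (43.7, -19.6). Then |ML| = |L − M| = 47.9.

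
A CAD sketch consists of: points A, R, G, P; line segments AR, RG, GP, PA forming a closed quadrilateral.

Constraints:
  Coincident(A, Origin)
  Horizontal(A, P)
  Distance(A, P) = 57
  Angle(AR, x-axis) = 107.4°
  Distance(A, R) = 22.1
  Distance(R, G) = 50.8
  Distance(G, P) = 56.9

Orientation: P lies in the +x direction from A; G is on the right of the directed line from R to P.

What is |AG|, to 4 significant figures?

28.71

A is at the origin; A and P share the same y with |AP| = 57.0 and P in +x, so P = (57.0, 0). AR runs at 107.4° with |AR| = 22.1, so R = (-6.609, 21.09). G is determined by |RG| = 50.8 and |GP| = 56.9 together: it lies at the intersection of circle(R, 50.8) and circle(P, 56.9). With |RP| = 67.01, the foot of the radical line on RP is 28.60 from R and the perpendicular offset is √(50.8² − 28.60²) = 41.98. Taking the right-of-RP solution: G = (7.332, -27.76).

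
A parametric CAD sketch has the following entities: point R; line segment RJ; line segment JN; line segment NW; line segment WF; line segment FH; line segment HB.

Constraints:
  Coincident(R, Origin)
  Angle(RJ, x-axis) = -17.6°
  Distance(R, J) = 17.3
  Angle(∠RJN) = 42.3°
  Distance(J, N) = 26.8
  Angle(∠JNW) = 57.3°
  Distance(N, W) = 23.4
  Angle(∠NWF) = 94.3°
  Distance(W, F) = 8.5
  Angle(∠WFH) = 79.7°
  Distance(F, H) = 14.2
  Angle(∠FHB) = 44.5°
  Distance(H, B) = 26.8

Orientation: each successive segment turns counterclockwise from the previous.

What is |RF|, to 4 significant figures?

7.309

∠JNW = 57.3° gives NW at -117.2° from the x-axis; with |NW| = 23.4, W = (-7.646, -2.857). ∠NWF = 94.3° gives WF at -31.50° from the x-axis; with |WF| = 8.5, F = (-0.3989, -7.299). Then |RF| = |F − R| = 7.309.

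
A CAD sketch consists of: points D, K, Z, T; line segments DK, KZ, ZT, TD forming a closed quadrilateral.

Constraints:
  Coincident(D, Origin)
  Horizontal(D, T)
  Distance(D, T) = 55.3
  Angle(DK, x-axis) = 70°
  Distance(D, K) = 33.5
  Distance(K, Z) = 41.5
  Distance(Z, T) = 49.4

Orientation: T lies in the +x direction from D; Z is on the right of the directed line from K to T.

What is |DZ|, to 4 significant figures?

11.94

Checks: |KZ| = 41.50 ✓; |ZT| = 49.40 ✓.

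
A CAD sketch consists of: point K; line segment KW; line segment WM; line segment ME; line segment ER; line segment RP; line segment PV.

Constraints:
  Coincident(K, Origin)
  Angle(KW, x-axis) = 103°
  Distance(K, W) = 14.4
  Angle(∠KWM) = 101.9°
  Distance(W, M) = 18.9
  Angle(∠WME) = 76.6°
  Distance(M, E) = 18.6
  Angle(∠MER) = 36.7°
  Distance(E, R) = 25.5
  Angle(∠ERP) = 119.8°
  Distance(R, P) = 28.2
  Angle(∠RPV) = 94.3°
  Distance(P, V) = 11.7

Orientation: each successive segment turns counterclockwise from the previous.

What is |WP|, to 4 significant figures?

35.17

∠MER = 36.7° gives ER at 67.80° from the x-axis; with |ER| = 25.5, R = (-7.844, 19.27). ∠ERP = 119.8° gives RP at 128.0° from the x-axis; with |RP| = 28.2, P = (-25.21, 41.49). Then |WP| = |P − W| = 35.17.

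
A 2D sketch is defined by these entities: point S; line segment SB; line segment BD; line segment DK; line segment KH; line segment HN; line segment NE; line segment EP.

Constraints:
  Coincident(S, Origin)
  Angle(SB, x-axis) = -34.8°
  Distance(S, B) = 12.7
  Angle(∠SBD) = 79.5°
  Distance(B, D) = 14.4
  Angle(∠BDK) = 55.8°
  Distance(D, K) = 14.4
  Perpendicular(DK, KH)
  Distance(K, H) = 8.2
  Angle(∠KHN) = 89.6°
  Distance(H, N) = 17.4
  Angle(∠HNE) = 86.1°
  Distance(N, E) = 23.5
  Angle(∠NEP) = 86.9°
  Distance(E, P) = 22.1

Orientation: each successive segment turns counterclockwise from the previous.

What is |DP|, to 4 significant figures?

24.17

S is at the origin; SB runs at -34.8° with length 12.7, so B = (10.43, -7.248). ∠SBD = 79.5° gives BD at 65.70° from the x-axis; with |BD| = 14.4, D = (16.35, 5.876). ∠BDK = 55.8° gives DK at -170.1° from the x-axis; with |DK| = 14.4, K = (2.169, 3.400). DK ⟂ KH, so KH runs at -80.10°; with |KH| = 8.2, H = (3.579, -4.678). ∠KHN = 89.6° gives HN at 10.30° from the x-axis; with |HN| = 17.4, N = (20.70, -1.566). ∠HNE = 86.1° gives NE at 104.2° from the x-axis; with |NE| = 23.5, E = (14.93, 21.22). ∠NEP = 86.9° gives EP at -162.7° from the x-axis; with |EP| = 22.1, P = (-6.167, 14.64). Then |DP| = |P − D| = 24.17.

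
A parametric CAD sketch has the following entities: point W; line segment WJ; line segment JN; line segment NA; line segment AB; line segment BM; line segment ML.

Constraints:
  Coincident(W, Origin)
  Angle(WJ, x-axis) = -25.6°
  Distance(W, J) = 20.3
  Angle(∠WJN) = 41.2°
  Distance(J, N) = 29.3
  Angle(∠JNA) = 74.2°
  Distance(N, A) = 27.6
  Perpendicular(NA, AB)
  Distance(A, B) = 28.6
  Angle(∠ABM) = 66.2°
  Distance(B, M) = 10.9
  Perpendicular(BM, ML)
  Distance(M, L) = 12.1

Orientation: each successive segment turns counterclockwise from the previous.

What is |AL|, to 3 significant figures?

14.1

W is at the origin; WJ runs at -25.6° with length 20.3, so J = (18.3, -8.77). ∠WJN = 41.2° gives JN at 113° from the x-axis; with |JN| = 29.3, N = (6.76, 18.2). ∠JNA = 74.2° gives NA at -141° from the x-axis; with |NA| = 27.6, A = (-14.7, 0.790). The perpendicularity gives AB at right angles to NA, so AB runs at -51.0°; with |AB| = 28.6, B = (3.31, -21.4). ∠ABM = 66.2° gives BM at 62.8° from the x-axis; with |BM| = 10.9, M = (8.30, -11.7). BM ⟂ ML, so ML runs at 153°; with |ML| = 12.1, L = (-2.47, -6.21). Then |AL| = |L − A| = 14.1.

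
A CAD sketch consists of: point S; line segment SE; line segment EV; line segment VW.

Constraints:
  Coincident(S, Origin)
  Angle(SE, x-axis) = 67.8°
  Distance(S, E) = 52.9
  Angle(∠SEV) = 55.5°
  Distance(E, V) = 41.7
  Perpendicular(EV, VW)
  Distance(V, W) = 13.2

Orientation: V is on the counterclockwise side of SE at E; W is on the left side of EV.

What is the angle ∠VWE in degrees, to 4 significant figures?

72.43°

∠SEV = 55.5°, so EV runs at 67.8° + (180° − 55.5°) = 192.3° from the x-axis; with |EV| = 41.7, V = E + 41.7·(cos 192.3°, sin 192.3°) = (-20.76, 40.10). EV ⟂ VW; with |VW| = 13.2 on the left of EV, W = V + 13.2·(0.2130, -0.9770) = (-17.94, 27.20). Then cos ∠VWE = WV·WE / (|WV||WE|), giving 72.43°.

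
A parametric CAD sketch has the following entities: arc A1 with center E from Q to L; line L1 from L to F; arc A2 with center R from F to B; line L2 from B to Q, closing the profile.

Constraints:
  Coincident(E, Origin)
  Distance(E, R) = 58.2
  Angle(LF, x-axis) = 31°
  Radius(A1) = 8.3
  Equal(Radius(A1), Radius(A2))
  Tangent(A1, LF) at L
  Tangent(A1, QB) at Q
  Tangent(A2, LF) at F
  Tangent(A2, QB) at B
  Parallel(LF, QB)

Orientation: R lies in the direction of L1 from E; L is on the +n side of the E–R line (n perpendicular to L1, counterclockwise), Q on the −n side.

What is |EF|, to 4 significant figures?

58.79

The slot axis is L1's direction at 31.0°, so u = (cos 31.0°, sin 31.0°) = (0.8572, 0.5150) and n = (−sin 31.0°, cos 31.0°) = (-0.5150, 0.8572). E is at the origin and R lies 58.2 along u from E, so R = 58.2·u = (49.89, 29.98). Tangency of A1 to both parallel lines with radius 8.3 puts L and Q at E ± 8.3·n: L = (-4.275, 7.114), Q = (4.275, -7.114). Equal radii place F and B the same way about R: F = R + 8.3·n = (45.61, 37.09), B = R − 8.3·n = (54.16, 22.86). Then |EF| = |F − E| = 58.79.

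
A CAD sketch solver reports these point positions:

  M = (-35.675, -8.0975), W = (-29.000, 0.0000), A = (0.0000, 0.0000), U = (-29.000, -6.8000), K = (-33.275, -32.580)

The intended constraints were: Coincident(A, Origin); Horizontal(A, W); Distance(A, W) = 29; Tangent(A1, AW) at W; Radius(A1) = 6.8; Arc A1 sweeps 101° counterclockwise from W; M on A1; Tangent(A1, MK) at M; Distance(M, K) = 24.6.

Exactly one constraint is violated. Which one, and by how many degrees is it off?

Tangent(A1, MK) at M — off by 5.40°.

A = (0.00, 0.00) ✓; A.y = 0.00, W.y = 0.00 ✓; |AW| = 29.00 ✓; ∠(UW, WA) = 90.00° ✓; |UW| = 6.800 ✓; bearing(U→M) − bearing(U→W) = 101.0° ✓; |UM| = 6.800 ✓; ∠(UM, MK) = 95.40° ✗; |MK| = 24.60 ✓.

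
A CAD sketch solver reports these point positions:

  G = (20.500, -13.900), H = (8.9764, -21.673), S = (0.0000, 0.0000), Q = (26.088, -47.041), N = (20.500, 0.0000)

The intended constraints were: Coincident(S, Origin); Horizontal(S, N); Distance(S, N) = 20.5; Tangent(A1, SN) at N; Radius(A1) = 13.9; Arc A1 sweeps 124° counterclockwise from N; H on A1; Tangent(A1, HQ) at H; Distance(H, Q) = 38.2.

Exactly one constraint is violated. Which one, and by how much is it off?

Distance(H, Q) = 38.2 — off by 7.60.

S = (0.00, 0.00) ✓; S.y = 0.00, N.y = 0.00 ✓; |SN| = 20.50 ✓; ∠(GN, NS) = 90.00° ✓; |GN| = 13.90 ✓; bearing(G→H) − bearing(G→N) = 124.0° ✓; |GH| = 13.90 ✓; ∠(GH, HQ) = 90.00° ✓; |HQ| = 30.60 ✗.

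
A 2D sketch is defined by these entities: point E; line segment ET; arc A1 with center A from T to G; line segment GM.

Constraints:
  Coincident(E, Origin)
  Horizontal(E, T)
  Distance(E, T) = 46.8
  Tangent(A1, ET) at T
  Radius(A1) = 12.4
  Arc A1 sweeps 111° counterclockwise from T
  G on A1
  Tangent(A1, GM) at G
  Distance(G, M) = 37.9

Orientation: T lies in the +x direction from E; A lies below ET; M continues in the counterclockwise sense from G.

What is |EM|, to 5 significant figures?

71.481

On A1, T sits at bearing 90° from A; a 111° counterclockwise sweep puts G at bearing 201°, so G = A + 12.4·(cos 201°, sin 201°) = (35.224, -16.844). Since A1 is tangent to GM there, AG ⟂ GM, so GM runs along (−sin 201°, cos 201°); with |GM| = 37.9, M = (48.806, -52.226). Then |EM| = |M − E| = 71.481.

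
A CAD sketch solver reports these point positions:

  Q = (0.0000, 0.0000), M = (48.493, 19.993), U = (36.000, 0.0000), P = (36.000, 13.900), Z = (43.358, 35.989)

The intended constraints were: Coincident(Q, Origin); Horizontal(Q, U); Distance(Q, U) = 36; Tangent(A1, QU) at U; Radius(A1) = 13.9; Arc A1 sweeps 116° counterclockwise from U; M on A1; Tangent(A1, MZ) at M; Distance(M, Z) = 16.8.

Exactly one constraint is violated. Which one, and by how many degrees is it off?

Tangent(A1, MZ) at M — off by 8.20°.

Q = (0.00, 0.00) ✓; Q.y = 0.00, U.y = 0.00 ✓; |QU| = 36.00 ✓; ∠(PU, UQ) = 90.00° ✓; |PU| = 13.90 ✓; bearing(P→M) − bearing(P→U) = 116.0° ✓; |PM| = 13.90 ✓; ∠(PM, MZ) = 98.20° ✗; |MZ| = 16.80 ✓.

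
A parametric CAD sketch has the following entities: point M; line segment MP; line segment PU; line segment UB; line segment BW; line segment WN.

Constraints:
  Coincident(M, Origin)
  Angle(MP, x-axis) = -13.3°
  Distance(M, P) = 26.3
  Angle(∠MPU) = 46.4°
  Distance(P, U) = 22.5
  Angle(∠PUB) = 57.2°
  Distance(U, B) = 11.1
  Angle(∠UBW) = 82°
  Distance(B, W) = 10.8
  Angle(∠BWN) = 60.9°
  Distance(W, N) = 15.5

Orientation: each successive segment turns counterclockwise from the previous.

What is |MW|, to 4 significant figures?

19.44

M is at the origin; MP runs at -13.3° with length 26.3, so P = (25.59, -6.050). ∠MPU = 46.4° gives PU at 120.3° from the x-axis; with |PU| = 22.5, U = (14.24, 13.38). ∠PUB = 57.2° gives UB at -116.9° from the x-axis; with |UB| = 11.1, B = (9.221, 3.477). ∠UBW = 82.0° gives BW at -18.90° from the x-axis; with |BW| = 10.8, W = (19.44, -0.02117). Then |MW| = |W − M| = 19.44.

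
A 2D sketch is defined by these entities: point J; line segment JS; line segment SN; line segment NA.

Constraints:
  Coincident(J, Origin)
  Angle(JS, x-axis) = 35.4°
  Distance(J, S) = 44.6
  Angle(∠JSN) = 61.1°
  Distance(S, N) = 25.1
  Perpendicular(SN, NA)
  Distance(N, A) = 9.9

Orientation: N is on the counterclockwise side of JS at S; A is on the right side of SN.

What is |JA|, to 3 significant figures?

49.1

J is at the origin; JS runs at 35.4° with length 44.6, so S = 44.6·(cos 35.4°, sin 35.4°) = (36.4, 25.8). ∠JSN = 61.1°, so SN runs at 35.4° + (180° − 61.1°) = 154° from the x-axis; with |SN| = 25.1, N = S + 25.1·(cos 154°, sin 154°) = (13.7, 36.7). The perpendicularity gives NA at right angles to SN; with |NA| = 9.9 on the right of SN, A = N + 9.9·(0.434, 0.901) = (18.0, 45.6). Then |JA| = |A − J| = 49.1.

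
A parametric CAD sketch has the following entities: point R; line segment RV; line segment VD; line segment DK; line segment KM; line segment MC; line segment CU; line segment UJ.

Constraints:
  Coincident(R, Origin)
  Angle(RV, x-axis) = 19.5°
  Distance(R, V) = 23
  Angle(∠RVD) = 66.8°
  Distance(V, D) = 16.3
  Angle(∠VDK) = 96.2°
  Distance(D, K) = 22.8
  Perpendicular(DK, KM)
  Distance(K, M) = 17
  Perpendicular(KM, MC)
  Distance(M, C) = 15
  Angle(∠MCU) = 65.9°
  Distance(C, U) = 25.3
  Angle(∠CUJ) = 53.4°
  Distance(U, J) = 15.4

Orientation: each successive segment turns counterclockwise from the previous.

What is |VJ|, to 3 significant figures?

28.8

R is at the origin; RV runs at 19.5° with length 23.0, so V = (21.7, 7.68). ∠RVD = 66.8° gives VD at 133° from the x-axis; with |VD| = 16.3, D = (10.6, 19.7). ∠VDK = 96.2° gives DK at -144° from the x-axis; with |DK| = 22.8, K = (-7.70, 6.09). DK is perpendicular to KM, so KM runs at -53.5°; with |KM| = 17.0, M = (2.41, -7.57). The perpendicularity gives MC at right angles to KM, so MC runs at 36.5°; with |MC| = 15.0, C = (14.5, 1.35). ∠MCU = 65.9° gives CU at 151° from the x-axis; with |CU| = 25.3, U = (-7.57, 13.8). ∠CUJ = 53.4° gives UJ at -82.8° from the x-axis; with |UJ| = 15.4, J = (-5.64, -1.51). Then |VJ| = |J − V| = 28.8.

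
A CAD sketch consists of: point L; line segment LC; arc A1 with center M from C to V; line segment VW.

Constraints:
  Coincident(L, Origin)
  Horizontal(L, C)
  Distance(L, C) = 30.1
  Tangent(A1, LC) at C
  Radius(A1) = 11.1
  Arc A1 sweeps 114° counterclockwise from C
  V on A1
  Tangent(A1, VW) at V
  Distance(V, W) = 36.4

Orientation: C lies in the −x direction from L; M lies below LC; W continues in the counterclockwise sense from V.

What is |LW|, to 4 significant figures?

55.09

L is at the origin; L and C share the same y with |LC| = 30.1 and C on the −x side, so C = (-30.10, 0.000). The tangent condition forces MC to be normal to LC, so M = C + (0, -11.1) = (-30.10, -11.10). On A1, C sits at bearing 90° from M; a 114° counterclockwise sweep puts V at bearing 204°, so V = M + 11.1·(cos 204°, sin 204°) = (-40.24, -15.61). A1 meets VW tangentially, so MV is at right angles to VW, so VW runs along (−sin 204°, cos 204°); with |VW| = 36.4, W = (-25.44, -48.87). Then |LW| = |W − L| = 55.09.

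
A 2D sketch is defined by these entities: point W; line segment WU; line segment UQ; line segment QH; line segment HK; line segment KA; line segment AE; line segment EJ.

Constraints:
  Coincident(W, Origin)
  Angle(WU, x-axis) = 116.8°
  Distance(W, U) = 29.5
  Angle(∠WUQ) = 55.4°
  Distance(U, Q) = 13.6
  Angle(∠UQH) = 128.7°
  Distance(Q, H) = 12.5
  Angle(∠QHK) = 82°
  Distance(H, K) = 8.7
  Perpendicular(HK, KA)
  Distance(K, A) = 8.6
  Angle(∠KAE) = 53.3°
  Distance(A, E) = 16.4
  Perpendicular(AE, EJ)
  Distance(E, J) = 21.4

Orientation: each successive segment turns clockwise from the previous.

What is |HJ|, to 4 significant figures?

20.16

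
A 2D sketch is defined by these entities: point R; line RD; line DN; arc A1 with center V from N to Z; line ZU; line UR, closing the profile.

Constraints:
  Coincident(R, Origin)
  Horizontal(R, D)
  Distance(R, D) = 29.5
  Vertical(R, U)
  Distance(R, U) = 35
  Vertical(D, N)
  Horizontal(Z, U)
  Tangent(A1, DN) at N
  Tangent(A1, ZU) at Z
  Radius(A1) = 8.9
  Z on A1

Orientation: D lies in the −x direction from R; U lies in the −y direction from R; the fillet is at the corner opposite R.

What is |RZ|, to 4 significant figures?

40.61

R is at the origin; R and D share the same y with |RD| = 29.5 and D on the −x side, so D = (-29.50, 0.000). R and U share the same x with |RU| = 35.0 and U on the −y side, so U = (0.000, -35.00). The virtual corner opposite R is at (-29.50, -35.00). Tangency of A1 to DN means the radius VN is perpendicular to DN and since A1 is tangent to ZU there, VZ ⟂ ZU, with radius 8.9, so the center V sits 8.9 in from both sides at V = (-20.60, -26.10). That places the tangent points at N = (-29.50, -26.10) on DN and Z = (-20.60, -35.00) on ZU. Then |RZ| = |Z − R| = 40.61.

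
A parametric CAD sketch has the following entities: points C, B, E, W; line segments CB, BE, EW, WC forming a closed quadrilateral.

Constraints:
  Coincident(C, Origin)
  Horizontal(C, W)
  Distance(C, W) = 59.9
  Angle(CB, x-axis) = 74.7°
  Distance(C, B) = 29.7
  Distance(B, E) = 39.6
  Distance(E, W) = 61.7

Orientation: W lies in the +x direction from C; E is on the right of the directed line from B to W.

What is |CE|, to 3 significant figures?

10.0

Checks: |BE| = 39.60 ✓; |EW| = 61.70 ✓.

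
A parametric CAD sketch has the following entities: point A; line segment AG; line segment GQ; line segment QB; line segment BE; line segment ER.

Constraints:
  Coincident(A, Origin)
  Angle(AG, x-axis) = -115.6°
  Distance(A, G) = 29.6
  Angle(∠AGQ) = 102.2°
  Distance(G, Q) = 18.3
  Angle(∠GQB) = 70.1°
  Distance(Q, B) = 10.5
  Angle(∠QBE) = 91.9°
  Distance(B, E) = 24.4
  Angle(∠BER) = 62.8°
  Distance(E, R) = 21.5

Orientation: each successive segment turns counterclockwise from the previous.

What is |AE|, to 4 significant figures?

26.69

A is at the origin; AG runs at -115.6° with length 29.6, so G = (-12.79, -26.69). ∠AGQ = 102.2° gives GQ at -37.80° from the x-axis; with |GQ| = 18.3, Q = (1.670, -37.91). ∠GQB = 70.1° gives QB at 72.10° from the x-axis; with |QB| = 10.5, B = (4.897, -27.92). ∠QBE = 91.9° gives BE at 160.2° from the x-axis; with |BE| = 24.4, E = (-18.06, -19.65). Then |AE| = |E − A| = 26.69.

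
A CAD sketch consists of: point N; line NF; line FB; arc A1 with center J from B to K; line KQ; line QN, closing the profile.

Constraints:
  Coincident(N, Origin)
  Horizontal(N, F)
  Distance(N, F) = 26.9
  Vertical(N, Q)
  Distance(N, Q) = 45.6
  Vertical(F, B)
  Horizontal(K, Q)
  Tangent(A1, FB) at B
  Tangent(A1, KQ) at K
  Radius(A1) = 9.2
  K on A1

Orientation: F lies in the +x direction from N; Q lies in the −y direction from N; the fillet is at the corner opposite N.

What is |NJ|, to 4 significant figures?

40.48

NQ is vertical with |NQ| = 45.6 and Q on the −y side, so Q = (0.000, -45.60). The virtual corner opposite N is at (26.90, -45.60). Tangency of A1 to FB means the radius JB is perpendicular to FB and the tangent condition forces JK to be normal to KQ, with radius 9.2, so the center J sits 9.2 in from both sides at J = (17.70, -36.40). Then |NJ| = |J − N| = 40.48.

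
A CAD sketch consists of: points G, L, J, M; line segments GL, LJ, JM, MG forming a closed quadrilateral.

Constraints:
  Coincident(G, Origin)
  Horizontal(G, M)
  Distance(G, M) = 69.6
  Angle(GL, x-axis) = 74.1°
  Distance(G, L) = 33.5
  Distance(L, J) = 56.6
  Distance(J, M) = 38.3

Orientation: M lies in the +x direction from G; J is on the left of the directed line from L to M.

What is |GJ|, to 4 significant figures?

75.74

Checks: |LJ| = 56.60 ✓; |JM| = 38.30 ✓.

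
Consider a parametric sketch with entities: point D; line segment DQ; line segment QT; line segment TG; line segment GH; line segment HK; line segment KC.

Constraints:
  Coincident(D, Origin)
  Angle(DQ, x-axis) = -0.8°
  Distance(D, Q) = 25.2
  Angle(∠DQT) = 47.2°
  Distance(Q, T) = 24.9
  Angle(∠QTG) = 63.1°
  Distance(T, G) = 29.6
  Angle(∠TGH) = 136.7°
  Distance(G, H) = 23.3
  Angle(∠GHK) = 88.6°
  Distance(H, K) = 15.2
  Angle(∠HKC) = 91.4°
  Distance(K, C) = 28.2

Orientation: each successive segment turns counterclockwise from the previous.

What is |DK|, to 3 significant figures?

32.4

D is at the origin; DQ runs at -0.8° with length 25.2, so Q = (25.2, -0.352). ∠DQT = 47.2° gives QT at 132° from the x-axis; with |QT| = 24.9, T = (8.54, 18.2). ∠QTG = 63.1° gives TG at -111° from the x-axis; with |TG| = 29.6, G = (-2.12, -9.46). ∠TGH = 136.7° gives GH at -67.8° from the x-axis; with |GH| = 23.3, H = (6.68, -31.0). ∠GHK = 88.6° gives HK at 23.6° from the x-axis; with |HK| = 15.2, K = (20.6, -25.0). Then |DK| = |K − D| = 32.4.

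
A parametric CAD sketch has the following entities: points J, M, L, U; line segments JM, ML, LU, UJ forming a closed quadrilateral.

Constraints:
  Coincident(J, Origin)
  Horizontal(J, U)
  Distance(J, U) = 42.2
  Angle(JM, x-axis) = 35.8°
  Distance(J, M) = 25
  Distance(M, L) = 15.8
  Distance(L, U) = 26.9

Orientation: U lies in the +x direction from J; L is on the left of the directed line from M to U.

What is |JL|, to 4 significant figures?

40.76

Checks: |ML| = 15.80 ✓; |LU| = 26.90 ✓.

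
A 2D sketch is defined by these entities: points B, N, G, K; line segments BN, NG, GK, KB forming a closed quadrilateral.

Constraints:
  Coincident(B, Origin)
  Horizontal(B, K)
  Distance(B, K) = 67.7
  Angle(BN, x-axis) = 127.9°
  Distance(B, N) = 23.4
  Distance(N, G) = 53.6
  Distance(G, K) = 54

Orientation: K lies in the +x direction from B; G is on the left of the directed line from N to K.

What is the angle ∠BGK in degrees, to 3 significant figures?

77.7°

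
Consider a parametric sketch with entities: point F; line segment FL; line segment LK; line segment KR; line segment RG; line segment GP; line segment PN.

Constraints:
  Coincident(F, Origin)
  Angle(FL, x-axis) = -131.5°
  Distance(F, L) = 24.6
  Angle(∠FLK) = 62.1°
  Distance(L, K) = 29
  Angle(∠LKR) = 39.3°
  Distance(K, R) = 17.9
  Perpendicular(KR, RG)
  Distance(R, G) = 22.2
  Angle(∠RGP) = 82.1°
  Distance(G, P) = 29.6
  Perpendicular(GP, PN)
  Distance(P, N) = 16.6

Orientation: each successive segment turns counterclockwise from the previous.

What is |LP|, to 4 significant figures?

33.86

F is at the origin; FL runs at -131.5° with length 24.6, so L = (-16.30, -18.42). ∠FLK = 62.1° gives LK at -13.60° from the x-axis; with |LK| = 29.0, K = (11.89, -25.24). ∠LKR = 39.3° gives KR at 127.1° from the x-axis; with |KR| = 17.9, R = (1.089, -10.97). The perpendicularity gives RG at right angles to KR, so RG runs at -142.9°; with |RG| = 22.2, G = (-16.62, -24.36). ∠RGP = 82.1° gives GP at -45.00° from the x-axis; with |GP| = 29.6, P = (4.313, -45.29). Then |LP| = |P − L| = 33.86.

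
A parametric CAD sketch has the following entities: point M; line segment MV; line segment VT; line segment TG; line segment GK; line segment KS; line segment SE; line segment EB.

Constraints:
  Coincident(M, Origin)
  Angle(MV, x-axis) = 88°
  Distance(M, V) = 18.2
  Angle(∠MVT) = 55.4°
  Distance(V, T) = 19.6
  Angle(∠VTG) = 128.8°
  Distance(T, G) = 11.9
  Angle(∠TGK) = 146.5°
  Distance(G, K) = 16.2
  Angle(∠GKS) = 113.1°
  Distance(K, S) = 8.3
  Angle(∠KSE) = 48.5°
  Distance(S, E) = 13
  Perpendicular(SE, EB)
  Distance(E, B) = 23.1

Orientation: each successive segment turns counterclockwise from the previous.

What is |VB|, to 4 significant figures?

51.59

M is at the origin; MV runs at 88.0° with length 18.2, so V = (0.6352, 18.19). ∠MVT = 55.4° gives VT at -147.4° from the x-axis; with |VT| = 19.6, T = (-15.88, 7.629). ∠VTG = 128.8° gives TG at -96.20° from the x-axis; with |TG| = 11.9, G = (-17.16, -4.201). ∠TGK = 146.5° gives GK at -62.70° from the x-axis; with |GK| = 16.2, K = (-9.732, -18.60). ∠GKS = 113.1° gives KS at 4.200° from the x-axis; with |KS| = 8.3, S = (-1.454, -17.99). ∠KSE = 48.5° gives SE at 135.7° from the x-axis; with |SE| = 13.0, E = (-10.76, -8.910). SE is perpendicular to EB, so EB runs at -134.3°; with |EB| = 23.1, B = (-26.89, -25.44). Then |VB| = |B − V| = 51.59.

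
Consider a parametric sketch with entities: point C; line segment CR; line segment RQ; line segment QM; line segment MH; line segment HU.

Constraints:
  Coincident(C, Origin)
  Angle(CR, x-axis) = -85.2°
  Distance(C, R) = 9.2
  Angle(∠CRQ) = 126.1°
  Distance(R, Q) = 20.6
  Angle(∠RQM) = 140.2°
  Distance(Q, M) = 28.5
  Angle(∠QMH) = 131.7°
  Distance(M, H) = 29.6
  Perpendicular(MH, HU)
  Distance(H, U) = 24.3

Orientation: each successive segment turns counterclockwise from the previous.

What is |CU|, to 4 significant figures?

47.99

C is at the origin; CR runs at -85.2° with length 9.2, so R = (0.7698, -9.168). ∠CRQ = 126.1° gives RQ at -31.30° from the x-axis; with |RQ| = 20.6, Q = (18.37, -19.87). ∠RQM = 140.2° gives QM at 8.500° from the x-axis; with |QM| = 28.5, M = (46.56, -15.66). ∠QMH = 131.7° gives MH at 56.80° from the x-axis; with |MH| = 29.6, H = (62.77, 9.111). The perpendicularity gives HU at right angles to MH, so HU runs at 146.8°; with |HU| = 24.3, U = (42.43, 22.42). Then |CU| = |U − C| = 47.99.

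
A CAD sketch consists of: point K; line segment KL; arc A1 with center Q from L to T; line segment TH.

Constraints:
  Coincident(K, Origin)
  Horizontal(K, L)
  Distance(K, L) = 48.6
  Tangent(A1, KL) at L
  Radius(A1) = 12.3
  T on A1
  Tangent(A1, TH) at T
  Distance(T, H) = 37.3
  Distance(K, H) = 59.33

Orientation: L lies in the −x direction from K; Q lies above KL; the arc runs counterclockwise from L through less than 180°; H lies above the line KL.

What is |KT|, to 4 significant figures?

38.10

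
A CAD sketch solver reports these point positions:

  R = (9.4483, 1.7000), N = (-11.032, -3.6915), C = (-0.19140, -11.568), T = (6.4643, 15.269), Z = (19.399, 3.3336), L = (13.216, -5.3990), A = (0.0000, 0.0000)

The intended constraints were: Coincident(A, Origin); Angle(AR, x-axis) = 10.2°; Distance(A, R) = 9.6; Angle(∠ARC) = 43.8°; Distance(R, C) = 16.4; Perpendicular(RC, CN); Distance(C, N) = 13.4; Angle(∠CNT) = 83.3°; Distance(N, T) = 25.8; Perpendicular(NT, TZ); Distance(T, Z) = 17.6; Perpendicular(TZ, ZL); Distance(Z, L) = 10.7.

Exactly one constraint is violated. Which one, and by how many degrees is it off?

Perpendicular(TZ, ZL) — off by 7.40°.

A = (0.00, 0.00) ✓; AR at 10.20° ✓; |AR| = 9.600 ✓; ∠ARC = 43.80° ✓; |RC| = 16.40 ✓; ∠(RC, CN) = 90.00° ✓; |CN| = 13.40 ✓; ∠CNT = 83.30° ✓; |NT| = 25.80 ✓; ∠(NT, TZ) = 90.00° ✓; |TZ| = 17.60 ✓; ∠(TZ, ZL) = 82.60° ✗; |ZL| = 10.70 ✓.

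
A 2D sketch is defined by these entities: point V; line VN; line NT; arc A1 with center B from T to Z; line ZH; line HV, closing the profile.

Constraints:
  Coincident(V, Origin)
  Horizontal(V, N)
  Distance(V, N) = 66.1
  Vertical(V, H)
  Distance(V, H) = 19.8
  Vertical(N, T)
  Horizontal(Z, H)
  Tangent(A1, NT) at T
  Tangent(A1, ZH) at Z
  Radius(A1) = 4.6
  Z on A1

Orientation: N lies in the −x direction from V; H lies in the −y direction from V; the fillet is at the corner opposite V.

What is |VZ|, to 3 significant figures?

64.6

V is at the origin; V and N share the same y with |VN| = 66.1 and N on the −x side, so N = (-66.1, 0.00). VH is vertical with |VH| = 19.8 and H on the −y side, so H = (0.00, -19.8). The virtual corner opposite V is at (-66.1, -19.8). Tangency of A1 to NT means the radius BT is perpendicular to NT and since A1 is tangent to ZH there, BZ ⟂ ZH, with radius 4.6, so the center B sits 4.6 in from both sides at B = (-61.5, -15.2). That places the tangent points at T = (-66.1, -15.2) on NT and Z = (-61.5, -19.8) on ZH. Then |VZ| = |Z − V| = 64.6.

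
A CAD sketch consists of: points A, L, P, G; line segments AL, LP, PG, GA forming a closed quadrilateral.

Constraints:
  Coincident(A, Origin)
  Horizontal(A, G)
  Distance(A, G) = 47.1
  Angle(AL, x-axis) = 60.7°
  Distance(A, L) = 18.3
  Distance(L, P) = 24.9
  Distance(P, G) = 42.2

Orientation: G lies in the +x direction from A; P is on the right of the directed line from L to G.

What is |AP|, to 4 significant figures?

10.50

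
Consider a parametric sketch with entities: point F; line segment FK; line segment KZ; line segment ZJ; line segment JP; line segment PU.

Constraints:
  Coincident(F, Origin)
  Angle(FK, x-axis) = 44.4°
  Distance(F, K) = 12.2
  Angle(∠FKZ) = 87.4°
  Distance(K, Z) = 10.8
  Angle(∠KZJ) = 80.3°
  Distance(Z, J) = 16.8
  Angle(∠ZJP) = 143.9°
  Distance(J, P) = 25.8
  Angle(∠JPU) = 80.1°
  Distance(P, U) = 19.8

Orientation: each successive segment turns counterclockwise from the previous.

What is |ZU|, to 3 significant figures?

37.2

F is at the origin; FK runs at 44.4° with length 12.2, so K = (8.72, 8.54). ∠FKZ = 87.4° gives KZ at 137° from the x-axis; with |KZ| = 10.8, Z = (0.818, 15.9). ∠KZJ = 80.3° gives ZJ at -123° from the x-axis; with |ZJ| = 16.8, J = (-8.41, 1.86). ∠ZJP = 143.9° gives JP at -87.2° from the x-axis; with |JP| = 25.8, P = (-7.15, -23.9). ∠JPU = 80.1° gives PU at 12.7° from the x-axis; with |PU| = 19.8, U = (12.2, -19.6). Then |ZU| = |U − Z| = 37.2.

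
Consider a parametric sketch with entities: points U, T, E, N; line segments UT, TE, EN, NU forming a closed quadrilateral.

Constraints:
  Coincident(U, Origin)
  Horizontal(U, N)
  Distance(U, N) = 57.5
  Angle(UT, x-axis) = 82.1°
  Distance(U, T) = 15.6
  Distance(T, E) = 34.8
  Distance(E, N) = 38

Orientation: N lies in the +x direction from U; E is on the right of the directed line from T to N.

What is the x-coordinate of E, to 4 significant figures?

21.87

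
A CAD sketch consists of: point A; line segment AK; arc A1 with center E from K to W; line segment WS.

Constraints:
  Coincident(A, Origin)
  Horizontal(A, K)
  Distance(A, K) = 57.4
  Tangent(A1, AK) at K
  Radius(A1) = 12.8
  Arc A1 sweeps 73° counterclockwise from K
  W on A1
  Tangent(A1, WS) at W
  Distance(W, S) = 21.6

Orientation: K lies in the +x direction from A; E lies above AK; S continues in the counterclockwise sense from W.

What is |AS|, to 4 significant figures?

81.56

On A1, K sits at bearing -90° from E; a 73° counterclockwise sweep puts W at bearing -17°, so W = E + 12.8·(cos -17°, sin -17°) = (69.64, 9.058). The tangent condition forces EW to be normal to WS, so WS runs along (−sin -17°, cos -17°); with |WS| = 21.6, S = (75.96, 29.71). Then |AS| = |S − A| = 81.56.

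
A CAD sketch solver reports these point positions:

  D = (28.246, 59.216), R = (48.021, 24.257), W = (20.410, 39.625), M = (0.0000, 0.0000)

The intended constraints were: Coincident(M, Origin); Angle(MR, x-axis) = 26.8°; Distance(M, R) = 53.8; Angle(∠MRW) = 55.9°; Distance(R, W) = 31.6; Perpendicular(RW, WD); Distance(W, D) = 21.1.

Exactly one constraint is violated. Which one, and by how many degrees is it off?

Perpendicular(RW, WD) — off by 7.30°.

M = (0.00, 0.00) ✓; MR at 26.80° ✓; |MR| = 53.80 ✓; ∠MRW = 55.90° ✓; |RW| = 31.60 ✓; ∠(RW, WD) = 82.70° ✗; |WD| = 21.10 ✓.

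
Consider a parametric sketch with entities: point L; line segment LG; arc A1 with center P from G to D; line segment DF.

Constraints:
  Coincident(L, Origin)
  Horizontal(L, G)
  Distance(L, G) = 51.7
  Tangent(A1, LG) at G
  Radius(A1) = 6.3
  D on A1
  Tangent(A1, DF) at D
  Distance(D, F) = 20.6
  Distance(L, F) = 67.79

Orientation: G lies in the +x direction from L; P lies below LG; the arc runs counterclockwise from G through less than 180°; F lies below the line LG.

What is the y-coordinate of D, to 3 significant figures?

-11.1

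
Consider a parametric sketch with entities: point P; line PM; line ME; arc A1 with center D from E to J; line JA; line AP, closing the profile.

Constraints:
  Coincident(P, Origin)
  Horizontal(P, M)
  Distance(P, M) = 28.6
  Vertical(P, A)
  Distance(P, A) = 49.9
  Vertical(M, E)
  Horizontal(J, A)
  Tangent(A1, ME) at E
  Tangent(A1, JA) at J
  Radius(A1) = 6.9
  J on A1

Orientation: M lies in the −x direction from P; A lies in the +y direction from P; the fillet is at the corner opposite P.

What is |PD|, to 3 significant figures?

48.2

P is at the origin; PM is horizontal with |PM| = 28.6 and M on the −x side, so M = (-28.6, 0.00). P and A share the same x with |PA| = 49.9 and A on the +y side, so A = (0.00, 49.9). The virtual corner opposite P is at (-28.6, 49.9). A1 meets ME tangentially, so DE is at right angles to ME and tangency of A1 to JA means the radius DJ is perpendicular to JA, with radius 6.9, so the center D sits 6.9 in from both sides at D = (-21.7, 43.0). Then |PD| = |D − P| = 48.2.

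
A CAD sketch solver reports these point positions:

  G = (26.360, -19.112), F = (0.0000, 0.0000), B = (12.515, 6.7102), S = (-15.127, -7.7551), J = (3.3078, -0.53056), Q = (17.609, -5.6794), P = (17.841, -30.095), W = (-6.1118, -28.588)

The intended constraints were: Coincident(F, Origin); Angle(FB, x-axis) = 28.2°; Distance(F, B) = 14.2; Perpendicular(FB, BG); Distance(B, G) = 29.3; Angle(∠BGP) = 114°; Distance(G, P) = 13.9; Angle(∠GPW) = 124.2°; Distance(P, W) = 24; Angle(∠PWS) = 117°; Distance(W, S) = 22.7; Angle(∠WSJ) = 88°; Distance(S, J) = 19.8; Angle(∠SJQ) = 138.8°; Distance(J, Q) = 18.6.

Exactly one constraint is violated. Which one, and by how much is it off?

Distance(J, Q) = 18.6 — off by 3.40.

F = (0.00, 0.00) ✓; FB at 28.20° ✓; |FB| = 14.20 ✓; ∠(FB, BG) = 90.00° ✓; |BG| = 29.30 ✓; ∠BGP = 114.0° ✓; |GP| = 13.90 ✓; ∠GPW = 124.2° ✓; |PW| = 24.00 ✓; ∠PWS = 117.0° ✓; |WS| = 22.70 ✓; ∠WSJ = 88.00° ✓; |SJ| = 19.80 ✓; ∠SJQ = 138.8° ✓; |JQ| = 15.20 ✗.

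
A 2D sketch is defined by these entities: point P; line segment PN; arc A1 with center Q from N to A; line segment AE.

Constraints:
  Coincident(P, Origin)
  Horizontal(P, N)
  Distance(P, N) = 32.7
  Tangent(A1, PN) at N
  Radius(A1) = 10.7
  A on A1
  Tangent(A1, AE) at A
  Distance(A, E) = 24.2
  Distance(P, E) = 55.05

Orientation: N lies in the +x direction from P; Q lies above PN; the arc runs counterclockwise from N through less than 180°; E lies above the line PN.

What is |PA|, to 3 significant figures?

44.8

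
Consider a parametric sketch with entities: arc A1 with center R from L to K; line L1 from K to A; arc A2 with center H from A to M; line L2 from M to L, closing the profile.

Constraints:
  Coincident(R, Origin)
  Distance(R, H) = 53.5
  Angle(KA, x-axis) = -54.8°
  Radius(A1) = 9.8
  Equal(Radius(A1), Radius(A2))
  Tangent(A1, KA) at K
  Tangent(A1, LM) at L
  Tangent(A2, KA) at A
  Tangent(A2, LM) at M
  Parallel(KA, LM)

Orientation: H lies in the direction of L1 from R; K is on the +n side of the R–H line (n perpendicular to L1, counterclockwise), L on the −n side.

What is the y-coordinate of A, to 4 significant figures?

-38.07

The slot axis is L1's direction at -54.8°, so u = (cos -54.8°, sin -54.8°) = (0.5764, -0.8171) and n = (−sin -54.8°, cos -54.8°) = (0.8171, 0.5764). R is at the origin and H lies 53.5 along u from R, so H = 53.5·u = (30.84, -43.72). Tangency of A1 to both parallel lines with radius 9.8 puts K and L at R ± 9.8·n: K = (8.008, 5.649), L = (-8.008, -5.649). Equal radii place A and M the same way about H: A = H + 9.8·n = (38.85, -38.07), M = H − 9.8·n = (22.83, -49.37). So A.y = -38.07.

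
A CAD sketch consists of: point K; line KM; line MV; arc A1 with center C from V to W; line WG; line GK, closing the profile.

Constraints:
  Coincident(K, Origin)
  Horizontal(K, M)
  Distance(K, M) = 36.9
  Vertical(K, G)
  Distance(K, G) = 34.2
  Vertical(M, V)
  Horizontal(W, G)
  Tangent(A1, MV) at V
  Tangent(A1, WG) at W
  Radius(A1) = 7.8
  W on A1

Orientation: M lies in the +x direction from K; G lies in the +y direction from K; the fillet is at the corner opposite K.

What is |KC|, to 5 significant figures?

39.291

K is at the origin; K and M share the same y with |KM| = 36.9 and M on the +x side, so M = (36.900, 0.0000). KG is vertical with |KG| = 34.2 and G on the +y side, so G = (0.0000, 34.200). The virtual corner opposite K is at (36.900, 34.200). A1 meets MV tangentially, so CV is at right angles to MV and tangency of A1 to WG means the radius CW is perpendicular to WG, with radius 7.8, so the center C sits 7.8 in from both sides at C = (29.100, 26.400). Then |KC| = |C − K| = 39.291.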